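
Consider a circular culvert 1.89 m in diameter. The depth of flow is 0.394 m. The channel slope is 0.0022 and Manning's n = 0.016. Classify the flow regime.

For a circular section of diameter D = 1.89 m at depth y = 0.394 m, the central angle is θ = 2 arccos(1 − 2y/D) = 1.897 rad. Then A = (D²/8)(θ − sin θ) = 0.4238 m² and P = Dθ/2 = 1.792 m.
Hydraulic radius R = A/P = 0.4238/1.792 = 0.2365 m.
V = (1/n) R^(2/3) √S = (1/0.016) × 0.2365^(2/3) × √0.0022 = 1.121 m/s. Hydraulic depth D_h = A/T = 0.4238/1.535 = 0.276 m.
Froude number Fr = V/√(g·D_h) = 1.121/√(9.81×0.276) = 0.681, which is less than 1, so the flow is subcritical.

subcritical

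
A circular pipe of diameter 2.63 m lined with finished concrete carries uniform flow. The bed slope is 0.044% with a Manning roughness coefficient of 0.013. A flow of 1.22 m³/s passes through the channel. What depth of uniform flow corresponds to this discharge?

Manning's equation rearranged: A R^(2/3) = nQ / (1·√S) = 0.013 × 1.22 / (√0.00044) = 0.7561.
At y = 0.921 m: A R^(2/3) = 1.081 — over.
At y = 0.681 m: A R^(2/3) = 0.6032 — short.
At y = 0.764 m: A R^(2/3) = 0.7557 — matches.

y_n = 0.764 m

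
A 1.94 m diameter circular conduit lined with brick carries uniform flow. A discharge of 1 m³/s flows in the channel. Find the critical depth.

y_c = 0.47 m

At critical depth, Q² T / (g A³) = 1, i.e. A³/T = Q²/g = 1²/9.81 = 0.1019.
At y = 0.528 m: A³/T = 0.1599 — too large.
At y = 0.407 m: A³/T = 0.05792 — too small.
At y = 0.47 m: A³/T = 0.1016 — ≈ 0.1019.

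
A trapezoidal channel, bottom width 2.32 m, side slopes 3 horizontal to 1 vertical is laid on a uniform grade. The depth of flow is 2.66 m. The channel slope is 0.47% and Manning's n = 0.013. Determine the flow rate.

Q = 183 m³/s

With bottom width b = 2.32 m and side slope z = 3: A = (b + zy)y = (2.32 + 3×2.66)×2.66 = 27.4 m²; P = b + 2y√(1+z²) = 2.32 + 2×2.66×3.162 = 19.14 m.
Hydraulic radius R = A/P = 27.4/19.14 = 1.431 m.
Manning's equation: Q = (1/n) A R^(2/3) S^(1/2) = (1/0.013) × 27.4 × 1.431^(2/3) × 0.0047^(1/2) = 183 m³/s.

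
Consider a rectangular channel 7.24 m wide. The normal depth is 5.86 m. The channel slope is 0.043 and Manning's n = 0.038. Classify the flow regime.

supercritical

Flow area A = b·y = 7.24 × 5.86 = 42.43 m². Wetted perimeter P = b + 2y = 7.24 + 2×5.86 = 18.96 m.
Hydraulic radius R = A/P = 42.43/18.96 = 2.238 m.
V = (1/n) R^(2/3) √S = (1/0.038) × 2.238^(2/3) × √0.043 = 9.336 m/s. Hydraulic depth D_h = A/T = 42.43/7.24 = 5.86 m.
Froude number Fr = V/√(g·D_h) = 9.336/√(9.81×5.86) = 1.23, which is greater than 1, so the flow is supercritical.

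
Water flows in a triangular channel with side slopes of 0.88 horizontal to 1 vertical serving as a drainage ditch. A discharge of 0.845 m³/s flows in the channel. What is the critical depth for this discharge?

At critical depth, Q² T / (g A³) = 1, i.e. A³/T = Q²/g = 0.845²/9.81 = 0.07279.
Try y = 0.801 m: A³/T = 0.1277 — high.
Try y = 0.534 m: A³/T = 0.01681 — low.
Try y = 0.716 m: A³/T = 0.07286 — ≈ 0.07279.

y_c = 0.716 m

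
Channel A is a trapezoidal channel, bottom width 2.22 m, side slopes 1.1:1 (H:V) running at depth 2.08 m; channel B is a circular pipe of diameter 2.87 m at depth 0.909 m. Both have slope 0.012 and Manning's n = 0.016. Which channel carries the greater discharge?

Channel A: With bottom width b = 2.22 m and side slope z = 1.1: A = (b + zy)y = (2.22 + 1.1×2.08)×2.08 = 9.377 m²; P = b + 2y√(1+z²) = 2.22 + 2×2.08×1.487 = 8.404 m. Hydraulic radius R = A/P = 9.377/8.404 = 1.116 m. Q_A = (1/0.016)·9.377·1.116^(2/3)·√0.012 = 69.06 m³/s.
Channel B: For a circular section of diameter D = 2.87 m at depth y = 0.909 m, the central angle is θ = 2 arccos(1 − 2y/D) = 2.391 rad. Then A = (D²/8)(θ − sin θ) = 1.76 m² and P = Dθ/2 = 3.431 m. Hydraulic radius R = A/P = 1.76/3.431 = 0.5128 m. Q_B = (1/0.016)·1.76·0.5128^(2/3)·√0.012 = 7.718 m³/s.
Q_A = 69.06 m³/s vs Q_B = 7.718 m³/s, so channel A carries more.

channel A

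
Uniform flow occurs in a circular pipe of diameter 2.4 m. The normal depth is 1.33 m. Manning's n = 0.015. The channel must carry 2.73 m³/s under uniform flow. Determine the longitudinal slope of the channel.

For a circular section of diameter D = 2.4 m at depth y = 1.33 m, the central angle is θ = 2 arccos(1 − 2y/D) = 3.359 rad. Then A = (D²/8)(θ − sin θ) = 2.573 m² and P = Dθ/2 = 4.03 m.
Hydraulic radius R = A/P = 2.573/4.03 = 0.6385 m.
From Manning's equation, S = [nQ / (1 A R^(2/3))]² = [0.015 × 2.73 / (1 × 2.573 × 0.6385^(2/3))]² = 0.000461.

S = 0.000461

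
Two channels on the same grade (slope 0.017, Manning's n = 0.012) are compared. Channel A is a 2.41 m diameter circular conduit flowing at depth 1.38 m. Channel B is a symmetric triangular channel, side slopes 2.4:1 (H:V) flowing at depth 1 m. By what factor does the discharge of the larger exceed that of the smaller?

1.42

Channel A: For a circular section of diameter D = 2.41 m at depth y = 1.38 m, the central angle is θ = 2 arccos(1 − 2y/D) = 3.433 rad. Then A = (D²/8)(θ − sin θ) = 2.701 m² and P = Dθ/2 = 4.137 m. Hydraulic radius R = A/P = 2.701/4.137 = 0.6529 m. Q_A = (1/0.012)·2.701·0.6529^(2/3)·√0.017 = 22.09 m³/s.
Channel B: For a triangular section with side slope z = 2.4: A = zy² = 2.4×1² = 2.4 m²; P = 2y√(1+z²) = 2×1×2.6 = 5.2 m. Hydraulic radius R = A/P = 2.4/5.2 = 0.4615 m. Q_B = (1/0.012)·2.4·0.4615^(2/3)·√0.017 = 15.57 m³/s.
The larger discharge is 22.09 m³/s and the smaller is 15.57 m³/s; the ratio is 1.42.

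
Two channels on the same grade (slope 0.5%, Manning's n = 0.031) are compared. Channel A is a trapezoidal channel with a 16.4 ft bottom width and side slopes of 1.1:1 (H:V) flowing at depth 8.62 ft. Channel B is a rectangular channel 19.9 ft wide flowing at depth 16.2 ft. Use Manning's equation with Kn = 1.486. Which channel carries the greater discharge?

Channel A: With bottom width b = 16.4 ft and side slope z = 1.1: A = (b + zy)y = (16.4 + 1.1×8.62)×8.62 = 223.1 ft²; P = b + 2y√(1+z²) = 16.4 + 2×8.62×1.487 = 42.03 ft. Hydraulic radius R = A/P = 223.1/42.03 = 5.308 ft. Q_A = (1.486/0.031)·223.1·5.308^(2/3)·√0.005 = 2301 ft³/s.
Channel B: Flow area A = b·y = 19.9 × 16.2 = 322.4 ft². Wetted perimeter P = b + 2y = 19.9 + 2×16.2 = 52.3 ft. Hydraulic radius R = A/P = 322.4/52.3 = 6.164 ft. Q_B = (1.486/0.031)·322.4·6.164^(2/3)·√0.005 = 3674 ft³/s.
Q_A = 2301 ft³/s vs Q_B = 3674 ft³/s, so channel B carries more.

channel B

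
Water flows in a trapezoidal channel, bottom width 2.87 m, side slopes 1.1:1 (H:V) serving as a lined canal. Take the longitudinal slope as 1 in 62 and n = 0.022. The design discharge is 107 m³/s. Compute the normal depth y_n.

Manning's equation rearranged: A R^(2/3) = nQ / (1·√S) = 0.022 × 107 / (√0.01613) = 18.54.
Trying y = 1.79 m: A R^(2/3) = 8.99 — too small.
Trying y = 2.93 m: A R^(2/3) = 23.82 — too large.
Trying y = 2.59 m: A R^(2/3) = 18.55 — matches.

y_n = 2.59 m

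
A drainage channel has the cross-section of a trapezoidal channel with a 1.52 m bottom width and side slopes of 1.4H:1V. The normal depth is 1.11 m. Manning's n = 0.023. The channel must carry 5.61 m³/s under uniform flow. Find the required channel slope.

With bottom width b = 1.52 m and side slope z = 1.4: A = (b + zy)y = (1.52 + 1.4×1.11)×1.11 = 3.412 m²; P = b + 2y√(1+z²) = 1.52 + 2×1.11×1.72 = 5.339 m.
Hydraulic radius R = A/P = 3.412/5.339 = 0.639 m.
From Manning's equation, S = [nQ / (1 A R^(2/3))]² = [0.023 × 5.61 / (1 × 3.412 × 0.639^(2/3))]² = 0.0026.

S = 0.0026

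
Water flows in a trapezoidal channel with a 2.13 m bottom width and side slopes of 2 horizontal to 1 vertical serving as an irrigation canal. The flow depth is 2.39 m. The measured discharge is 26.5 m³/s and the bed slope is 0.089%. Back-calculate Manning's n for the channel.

With bottom width b = 2.13 m and side slope z = 2: A = (b + zy)y = (2.13 + 2×2.39)×2.39 = 16.51 m²; P = b + 2y√(1+z²) = 2.13 + 2×2.39×2.236 = 12.82 m.
Hydraulic radius R = A/P = 16.51/12.82 = 1.288 m.
Rearranging Manning's equation: n = (1/Q) A R^(2/3) S^(1/2) = (1/26.5) × 16.51 × 1.288^(2/3) × √0.00089 = 0.022.

n = 0.022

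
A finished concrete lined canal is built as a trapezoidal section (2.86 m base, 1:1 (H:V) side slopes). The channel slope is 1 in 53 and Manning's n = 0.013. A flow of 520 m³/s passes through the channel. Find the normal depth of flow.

y_n = 4.28 m

Manning's equation rearranged: A R^(2/3) = nQ / (1·√S) = 0.013 × 520 / (√0.01887) = 49.21.
At y = 5.24 m: A R^(2/3) = 76.1 — too large.
At y = 3.55 m: A R^(2/3) = 33.22 — too small.
At y = 4.28 m: A R^(2/3) = 49.19 — ≈ 49.21.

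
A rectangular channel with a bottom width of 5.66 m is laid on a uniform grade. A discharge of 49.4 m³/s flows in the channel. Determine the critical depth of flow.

y_c = 1.98 m

For a rectangular channel, critical depth y_c = (q²/g)^(1/3) where q = Q/b = 49.4/5.66 = 8.728 m²/s.
So y_c = (8.728²/9.81)^(1/3) = 1.98 m.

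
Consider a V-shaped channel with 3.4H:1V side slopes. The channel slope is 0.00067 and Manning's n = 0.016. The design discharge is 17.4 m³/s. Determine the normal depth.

Manning's equation rearranged: A R^(2/3) = nQ / (1·√S) = 0.016 × 17.4 / (√0.00067) = 10.76.
Trying y = 2.08 m: A R^(2/3) = 14.69 — too large.
Trying y = 1.39 m: A R^(2/3) = 5.014 — too small.
Trying y = 1.85 m: A R^(2/3) = 10.75 — close enough.

y_n = 1.85 m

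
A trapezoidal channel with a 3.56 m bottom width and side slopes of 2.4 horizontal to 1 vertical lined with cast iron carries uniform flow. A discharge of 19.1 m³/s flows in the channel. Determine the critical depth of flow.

y_c = 1.11 m

At critical depth, Q² T / (g A³) = 1, i.e. A³/T = Q²/g = 19.1²/9.81 = 37.19.
Try y = 1.32 m: A³/T = 70.78 — high.
Try y = 0.855 m: A³/T = 14.41 — low.
Try y = 1.11 m: A³/T = 37.1 — ≈ 37.19.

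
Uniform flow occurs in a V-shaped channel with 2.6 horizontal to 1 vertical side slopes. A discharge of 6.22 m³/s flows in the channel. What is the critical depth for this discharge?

At critical depth, Q² T / (g A³) = 1, i.e. A³/T = Q²/g = 6.22²/9.81 = 3.944.
Try y = 1.28 m: A³/T = 11.61 — over.
Try y = 1.03 m: A³/T = 3.918 — close enough.

y_c = 1.03 m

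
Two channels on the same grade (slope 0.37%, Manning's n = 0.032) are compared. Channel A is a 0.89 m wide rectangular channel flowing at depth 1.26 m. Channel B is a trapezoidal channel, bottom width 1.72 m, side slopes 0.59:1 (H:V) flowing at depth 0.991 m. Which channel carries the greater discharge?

Channel A: Flow area A = b·y = 0.89 × 1.26 = 1.121 m². Wetted perimeter P = b + 2y = 0.89 + 2×1.26 = 3.41 m. Hydraulic radius R = A/P = 1.121/3.41 = 0.3289 m. Q_A = (1/0.032)·1.121·0.3289^(2/3)·√0.0037 = 1.016 m³/s.
Channel B: With bottom width b = 1.72 m and side slope z = 0.59: A = (b + zy)y = (1.72 + 0.59×0.991)×0.991 = 2.284 m²; P = b + 2y√(1+z²) = 1.72 + 2×0.991×1.161 = 4.021 m. Hydraulic radius R = A/P = 2.284/4.021 = 0.568 m. Q_B = (1/0.032)·2.284·0.568^(2/3)·√0.0037 = 2.978 m³/s.
Q_A = 1.016 m³/s vs Q_B = 2.978 m³/s, so channel B carries more.

channel B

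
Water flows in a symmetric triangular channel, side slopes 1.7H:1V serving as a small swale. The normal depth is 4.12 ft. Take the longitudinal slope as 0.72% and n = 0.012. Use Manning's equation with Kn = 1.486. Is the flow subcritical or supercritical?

For a triangular section with side slope z = 1.7: A = zy² = 1.7×4.12² = 28.86 ft²; P = 2y√(1+z²) = 2×4.12×1.972 = 16.25 ft.
Hydraulic radius R = A/P = 28.86/16.25 = 1.776 ft.
V = (1.486/n) R^(2/3) √S = (1.486/0.012) × 1.776^(2/3) × √0.0072 = 15.41 ft/s. Hydraulic depth D_h = A/T = 28.86/14.01 = 2.06 ft.
Froude number Fr = V/√(g·D_h) = 15.41/√(32.2×2.06) = 1.89, which is greater than 1, so the flow is supercritical.

supercritical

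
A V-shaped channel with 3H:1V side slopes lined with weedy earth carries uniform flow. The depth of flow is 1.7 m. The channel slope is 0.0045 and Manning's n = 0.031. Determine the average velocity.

V = 1.87 m/s

For a triangular section with side slope z = 3: A = zy² = 3×1.7² = 8.67 m²; P = 2y√(1+z²) = 2×1.7×3.162 = 10.75 m.
Hydraulic radius R = A/P = 8.67/10.75 = 0.8064 m.
From Manning's equation, V = (1/n) R^(2/3) S^(1/2) = (1/0.031) × 0.8064^(2/3) × 0.0045^(1/2) = 1.87 m/s.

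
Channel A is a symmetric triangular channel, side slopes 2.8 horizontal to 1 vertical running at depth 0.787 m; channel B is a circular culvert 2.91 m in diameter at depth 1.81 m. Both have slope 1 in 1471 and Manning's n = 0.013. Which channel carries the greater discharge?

channel B

Channel A: For a triangular section with side slope z = 2.8: A = zy² = 2.8×0.787² = 1.734 m²; P = 2y√(1+z²) = 2×0.787×2.973 = 4.68 m. Hydraulic radius R = A/P = 1.734/4.68 = 0.3706 m. Q_A = (1/0.013)·1.734·0.3706^(2/3)·√0.0006798 = 1.794 m³/s.
Channel B: For a circular section of diameter D = 2.91 m at depth y = 1.81 m, the central angle is θ = 2 arccos(1 − 2y/D) = 3.635 rad. Then A = (D²/8)(θ − sin θ) = 4.348 m² and P = Dθ/2 = 5.288 m. Hydraulic radius R = A/P = 4.348/5.288 = 0.8222 m. Q_B = (1/0.013)·4.348·0.8222^(2/3)·√0.0006798 = 7.654 m³/s.
Q_A = 1.794 m³/s vs Q_B = 7.654 m³/s, so channel B carries more.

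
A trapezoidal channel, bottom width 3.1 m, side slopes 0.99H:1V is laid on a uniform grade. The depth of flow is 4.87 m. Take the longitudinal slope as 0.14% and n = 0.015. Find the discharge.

With bottom width b = 3.1 m and side slope z = 0.99: A = (b + zy)y = (3.1 + 0.99×4.87)×4.87 = 38.58 m²; P = b + 2y√(1+z²) = 3.1 + 2×4.87×1.407 = 16.81 m.
Hydraulic radius R = A/P = 38.58/16.81 = 2.295 m.
Manning's equation: Q = (1/n) A R^(2/3) S^(1/2) = (1/0.015) × 38.58 × 2.295^(2/3) × 0.0014^(1/2) = 167 m³/s.

Q = 167 m³/s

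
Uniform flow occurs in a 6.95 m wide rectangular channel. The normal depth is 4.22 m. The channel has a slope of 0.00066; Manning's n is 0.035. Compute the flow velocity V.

V = 1.13 m/s

Flow area A = b·y = 6.95 × 4.22 = 29.33 m². Wetted perimeter P = b + 2y = 6.95 + 2×4.22 = 15.39 m.
Hydraulic radius R = A/P = 29.33/15.39 = 1.906 m.
From Manning's equation, V = (1/n) R^(2/3) S^(1/2) = (1/0.035) × 1.906^(2/3) × 0.00066^(1/2) = 1.13 m/s.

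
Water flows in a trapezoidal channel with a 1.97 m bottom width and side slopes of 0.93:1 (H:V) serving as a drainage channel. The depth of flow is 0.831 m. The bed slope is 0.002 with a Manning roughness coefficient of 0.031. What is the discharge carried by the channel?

With bottom width b = 1.97 m and side slope z = 0.93: A = (b + zy)y = (1.97 + 0.93×0.831)×0.831 = 2.279 m²; P = b + 2y√(1+z²) = 1.97 + 2×0.831×1.366 = 4.24 m.
Hydraulic radius R = A/P = 2.279/4.24 = 0.5376 m.
Manning's equation: Q = (1/n) A R^(2/3) S^(1/2) = (1/0.031) × 2.279 × 0.5376^(2/3) × 0.002^(1/2) = 2.17 m³/s.

Q = 2.17 m³/s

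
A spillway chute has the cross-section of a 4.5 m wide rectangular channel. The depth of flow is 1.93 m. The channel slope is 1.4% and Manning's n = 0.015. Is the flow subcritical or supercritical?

supercritical

Flow area A = b·y = 4.5 × 1.93 = 8.685 m². Wetted perimeter P = b + 2y = 4.5 + 2×1.93 = 8.36 m.
Hydraulic radius R = A/P = 8.685/8.36 = 1.039 m.
V = (1/n) R^(2/3) √S = (1/0.015) × 1.039^(2/3) × √0.014 = 8.091 m/s. Hydraulic depth D_h = A/T = 8.685/4.5 = 1.93 m.
Froude number Fr = V/√(g·D_h) = 8.091/√(9.81×1.93) = 1.86, which is greater than 1, so the flow is supercritical.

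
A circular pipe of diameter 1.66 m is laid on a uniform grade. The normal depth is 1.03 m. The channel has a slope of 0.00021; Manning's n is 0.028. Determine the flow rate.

For a circular section of diameter D = 1.66 m at depth y = 1.03 m, the central angle is θ = 2 arccos(1 − 2y/D) = 3.628 rad. Then A = (D²/8)(θ − sin θ) = 1.411 m² and P = Dθ/2 = 3.011 m.
Hydraulic radius R = A/P = 1.411/3.011 = 0.4685 m.
Manning's equation: Q = (1/n) A R^(2/3) S^(1/2) = (1/0.028) × 1.411 × 0.4685^(2/3) × 0.00021^(1/2) = 0.44 m³/s.

Q = 0.44 m³/s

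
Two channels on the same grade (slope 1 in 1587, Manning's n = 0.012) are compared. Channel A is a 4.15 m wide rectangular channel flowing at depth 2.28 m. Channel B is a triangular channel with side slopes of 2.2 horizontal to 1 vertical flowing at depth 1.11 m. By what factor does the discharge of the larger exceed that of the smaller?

Channel A: Flow area A = b·y = 4.15 × 2.28 = 9.462 m². Wetted perimeter P = b + 2y = 4.15 + 2×2.28 = 8.71 m. Hydraulic radius R = A/P = 9.462/8.71 = 1.086 m. Q_A = (1/0.012)·9.462·1.086^(2/3)·√0.0006301 = 20.92 m³/s.
Channel B: For a triangular section with side slope z = 2.2: A = zy² = 2.2×1.11² = 2.711 m²; P = 2y√(1+z²) = 2×1.11×2.417 = 5.365 m. Hydraulic radius R = A/P = 2.711/5.365 = 0.5053 m. Q_B = (1/0.012)·2.711·0.5053^(2/3)·√0.0006301 = 3.597 m³/s.
The larger discharge is 20.92 m³/s and the smaller is 3.597 m³/s; the ratio is 5.82.

5.82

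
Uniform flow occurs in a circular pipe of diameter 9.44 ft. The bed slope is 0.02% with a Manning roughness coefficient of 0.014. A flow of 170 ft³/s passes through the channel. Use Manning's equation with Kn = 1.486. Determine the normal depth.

Manning's equation rearranged: A R^(2/3) = nQ / (1.486·√S) = 0.014 × 170 / (1.486 × √0.0002) = 113.3.
At y = 8 ft: A R^(2/3) = 127.6 — high.
At y = 4.93 ft: A R^(2/3) = 66.74 — low.
At y = 7.09 ft: A R^(2/3) = 113.3 — close enough.

y_n = 7.09 ft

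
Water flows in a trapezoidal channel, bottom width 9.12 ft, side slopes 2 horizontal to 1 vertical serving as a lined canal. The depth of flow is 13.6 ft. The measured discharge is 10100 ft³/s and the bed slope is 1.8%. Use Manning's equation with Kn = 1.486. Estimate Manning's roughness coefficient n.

n = 0.0359

With bottom width b = 9.12 ft and side slope z = 2: A = (b + zy)y = (9.12 + 2×13.6)×13.6 = 494 ft²; P = b + 2y√(1+z²) = 9.12 + 2×13.6×2.236 = 69.94 ft.
Hydraulic radius R = A/P = 494/69.94 = 7.062 ft.
Rearranging Manning's equation: n = (1.486/Q) A R^(2/3) S^(1/2) = (1.486/10100) × 494 × 7.062^(2/3) × √0.018 = 0.0359.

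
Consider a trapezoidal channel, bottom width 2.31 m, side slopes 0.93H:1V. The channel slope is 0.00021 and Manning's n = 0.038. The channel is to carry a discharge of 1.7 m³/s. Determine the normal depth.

Manning's equation rearranged: A R^(2/3) = nQ / (1·√S) = 0.038 × 1.7 / (√0.00021) = 4.458.
Trying y = 0.982 m: A R^(2/3) = 2.336 — too small.
Trying y = 1.62 m: A R^(2/3) = 5.84 — too large.
Trying y = 1.4 m: A R^(2/3) = 4.446 — ≈ 4.458.

y_n = 1.4 m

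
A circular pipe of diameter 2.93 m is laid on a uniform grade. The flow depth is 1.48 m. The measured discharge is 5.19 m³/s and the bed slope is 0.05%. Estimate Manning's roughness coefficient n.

n = 0.012

For a circular section of diameter D = 2.93 m at depth y = 1.48 m, the central angle is θ = 2 arccos(1 − 2y/D) = 3.162 rad. Then A = (D²/8)(θ − sin θ) = 3.415 m² and P = Dθ/2 = 4.632 m.
Hydraulic radius R = A/P = 3.415/4.632 = 0.7372 m.
Rearranging Manning's equation: n = (1/Q) A R^(2/3) S^(1/2) = (1/5.19) × 3.415 × 0.7372^(2/3) × √0.0005 = 0.012.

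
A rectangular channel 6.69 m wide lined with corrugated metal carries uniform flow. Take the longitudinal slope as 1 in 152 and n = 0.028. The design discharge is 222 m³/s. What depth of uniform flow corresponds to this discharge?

Manning's equation rearranged: A R^(2/3) = nQ / (1·√S) = 0.028 × 222 / (√0.006579) = 76.64.
Trying y = 4.81 m: A R^(2/3) = 50.62 — short.
Trying y = 8.39 m: A R^(2/3) = 100.4 — over.
Trying y = 6.71 m: A R^(2/3) = 76.67 — ≈ 76.64.

y_n = 6.71 m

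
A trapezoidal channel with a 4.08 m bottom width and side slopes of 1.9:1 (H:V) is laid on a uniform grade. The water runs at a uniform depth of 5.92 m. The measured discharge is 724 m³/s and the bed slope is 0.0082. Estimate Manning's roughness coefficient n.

n = 0.024

With bottom width b = 4.08 m and side slope z = 1.9: A = (b + zy)y = (4.08 + 1.9×5.92)×5.92 = 90.74 m²; P = b + 2y√(1+z²) = 4.08 + 2×5.92×2.147 = 29.5 m.
Hydraulic radius R = A/P = 90.74/29.5 = 3.076 m.
Rearranging Manning's equation: n = (1/Q) A R^(2/3) S^(1/2) = (1/724) × 90.74 × 3.076^(2/3) × √0.0082 = 0.024.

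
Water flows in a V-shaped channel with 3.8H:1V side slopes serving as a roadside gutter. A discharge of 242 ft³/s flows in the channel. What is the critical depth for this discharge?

y_c = 3.02 ft

At critical depth, Q² T / (g A³) = 1, i.e. A³/T = Q²/g = 242²/32.2 = 1819.
At y = 2.69 ft: A³/T = 1017 — too small.
At y = 3.02 ft: A³/T = 1814 — close enough.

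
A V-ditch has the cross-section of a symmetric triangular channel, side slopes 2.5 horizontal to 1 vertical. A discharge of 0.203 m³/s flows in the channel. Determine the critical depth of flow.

At critical depth, Q² T / (g A³) = 1, i.e. A³/T = Q²/g = 0.203²/9.81 = 0.004201.
Trying y = 0.196 m: A³/T = 0.0009039 — low.
Trying y = 0.303 m: A³/T = 0.007981 — high.
Trying y = 0.266 m: A³/T = 0.004162 — ≈ 0.004201.

y_c = 0.266 m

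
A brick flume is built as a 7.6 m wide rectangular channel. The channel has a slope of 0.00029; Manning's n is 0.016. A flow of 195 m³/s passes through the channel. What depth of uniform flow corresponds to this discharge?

y_n = 11.9 m

Manning's equation rearranged: A R^(2/3) = nQ / (1·√S) = 0.016 × 195 / (√0.00029) = 183.2.
Trying y = 9.9 m: A R^(2/3) = 147.5 — low.
Trying y = 13.4 m: A R^(2/3) = 210 — high.
Trying y = 11.9 m: A R^(2/3) = 183.1 — ≈ 183.2.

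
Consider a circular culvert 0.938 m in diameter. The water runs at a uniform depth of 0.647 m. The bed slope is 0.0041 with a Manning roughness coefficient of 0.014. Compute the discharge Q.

Q = 0.987 m³/s

For a circular section of diameter D = 0.938 m at depth y = 0.647 m, the central angle is θ = 2 arccos(1 − 2y/D) = 3.92 rad. Then A = (D²/8)(θ − sin θ) = 0.5084 m² and P = Dθ/2 = 1.839 m.
Hydraulic radius R = A/P = 0.5084/1.839 = 0.2765 m.
Manning's equation: Q = (1/n) A R^(2/3) S^(1/2) = (1/0.014) × 0.5084 × 0.2765^(2/3) × 0.0041^(1/2) = 0.987 m³/s.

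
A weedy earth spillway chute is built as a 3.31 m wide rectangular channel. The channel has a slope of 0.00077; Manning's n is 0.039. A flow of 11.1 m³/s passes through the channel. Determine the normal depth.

Manning's equation rearranged: A R^(2/3) = nQ / (1·√S) = 0.039 × 11.1 / (√0.00077) = 15.6.
Try y = 4.55 m: A R^(2/3) = 17.14 — over.
Try y = 3.32 m: A R^(2/3) = 11.74 — short.
Try y = 4.2 m: A R^(2/3) = 15.59 — close enough.

y_n = 4.2 m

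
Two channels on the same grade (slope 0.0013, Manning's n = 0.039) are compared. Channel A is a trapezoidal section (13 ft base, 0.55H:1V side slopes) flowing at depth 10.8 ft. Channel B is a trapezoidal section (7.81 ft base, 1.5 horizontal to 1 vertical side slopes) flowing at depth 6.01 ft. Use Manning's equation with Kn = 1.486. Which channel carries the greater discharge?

Channel A: With bottom width b = 13 ft and side slope z = 0.55: A = (b + zy)y = (13 + 0.55×10.8)×10.8 = 204.6 ft²; P = b + 2y√(1+z²) = 13 + 2×10.8×1.141 = 37.65 ft. Hydraulic radius R = A/P = 204.6/37.65 = 5.433 ft. Q_A = (1.486/0.039)·204.6·5.433^(2/3)·√0.0013 = 868.4 ft³/s.
Channel B: With bottom width b = 7.81 ft and side slope z = 1.5: A = (b + zy)y = (7.81 + 1.5×6.01)×6.01 = 101.1 ft²; P = b + 2y√(1+z²) = 7.81 + 2×6.01×1.803 = 29.48 ft. Hydraulic radius R = A/P = 101.1/29.48 = 3.43 ft. Q_B = (1.486/0.039)·101.1·3.43^(2/3)·√0.0013 = 316 ft³/s.
Q_A = 868.4 ft³/s vs Q_B = 316 ft³/s, so channel A carries more.

channel A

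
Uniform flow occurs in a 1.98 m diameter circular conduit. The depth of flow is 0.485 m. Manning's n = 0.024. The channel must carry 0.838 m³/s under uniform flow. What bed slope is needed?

For a circular section of diameter D = 1.98 m at depth y = 0.485 m, the central angle is θ = 2 arccos(1 − 2y/D) = 2.071 rad. Then A = (D²/8)(θ − sin θ) = 0.5849 m² and P = Dθ/2 = 2.05 m.
Hydraulic radius R = A/P = 0.5849/2.05 = 0.2853 m.
From Manning's equation, S = [nQ / (1 A R^(2/3))]² = [0.024 × 0.838 / (1 × 0.5849 × 0.2853^(2/3))]² = 0.0063.

S = 0.0063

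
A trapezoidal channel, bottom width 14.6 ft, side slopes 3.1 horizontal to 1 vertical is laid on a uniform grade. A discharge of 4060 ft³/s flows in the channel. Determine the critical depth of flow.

y_c = 8.09 ft

At critical depth, Q² T / (g A³) = 1, i.e. A³/T = Q²/g = 4060²/32.2 = 511900.
At y = 9.54 ft: A³/T = 1015000 — high.
At y = 6.87 ft: A³/T = 262200 — low.
At y = 8.09 ft: A³/T = 510800 — close enough.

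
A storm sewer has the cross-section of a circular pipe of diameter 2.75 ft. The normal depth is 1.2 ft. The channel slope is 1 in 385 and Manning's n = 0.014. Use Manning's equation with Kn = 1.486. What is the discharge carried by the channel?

For a circular section of diameter D = 2.75 ft at depth y = 1.2 ft, the central angle is θ = 2 arccos(1 − 2y/D) = 2.886 rad. Then A = (D²/8)(θ − sin θ) = 2.49 ft² and P = Dθ/2 = 3.969 ft.
Hydraulic radius R = A/P = 2.49/3.969 = 0.6274 ft.
Manning's equation: Q = (1.486/n) A R^(2/3) S^(1/2) = (1.486/0.014) × 2.49 × 0.6274^(2/3) × 0.002597^(1/2) = 9.87 ft³/s.

Q = 9.87 ft³/s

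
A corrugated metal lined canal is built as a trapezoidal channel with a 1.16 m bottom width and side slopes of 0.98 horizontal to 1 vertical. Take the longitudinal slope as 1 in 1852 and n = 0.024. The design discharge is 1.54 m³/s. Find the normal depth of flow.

y_n = 1.06 m

Manning's equation rearranged: A R^(2/3) = nQ / (1·√S) = 0.024 × 1.54 / (√0.00054) = 1.591.
Trying y = 0.839 m: A R^(2/3) = 1.011 — too small.
Trying y = 1.27 m: A R^(2/3) = 2.286 — too large.
Trying y = 1.06 m: A R^(2/3) = 1.592 — matches.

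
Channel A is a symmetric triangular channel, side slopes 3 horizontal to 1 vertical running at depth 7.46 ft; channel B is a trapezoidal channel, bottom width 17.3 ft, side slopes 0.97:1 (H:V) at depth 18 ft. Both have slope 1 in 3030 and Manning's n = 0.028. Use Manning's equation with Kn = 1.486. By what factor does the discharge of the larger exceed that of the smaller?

7.12

Channel A: For a triangular section with side slope z = 3: A = zy² = 3×7.46² = 167 ft²; P = 2y√(1+z²) = 2×7.46×3.162 = 47.18 ft. Hydraulic radius R = A/P = 167/47.18 = 3.539 ft. Q_A = (1.486/0.028)·167·3.539^(2/3)·√0.00033 = 373.8 ft³/s.
Channel B: With bottom width b = 17.3 ft and side slope z = 0.97: A = (b + zy)y = (17.3 + 0.97×18)×18 = 625.7 ft²; P = b + 2y√(1+z²) = 17.3 + 2×18×1.393 = 67.45 ft. Hydraulic radius R = A/P = 625.7/67.45 = 9.276 ft. Q_B = (1.486/0.028)·625.7·9.276^(2/3)·√0.00033 = 2663 ft³/s.
The larger discharge is 2663 ft³/s and the smaller is 373.8 ft³/s; the ratio is 7.12.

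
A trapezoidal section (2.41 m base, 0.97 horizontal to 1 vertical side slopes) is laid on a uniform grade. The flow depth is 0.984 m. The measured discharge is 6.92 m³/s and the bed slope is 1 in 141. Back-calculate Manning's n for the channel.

n = 0.03

With bottom width b = 2.41 m and side slope z = 0.97: A = (b + zy)y = (2.41 + 0.97×0.984)×0.984 = 3.311 m²; P = b + 2y√(1+z²) = 2.41 + 2×0.984×1.393 = 5.152 m.
Hydraulic radius R = A/P = 3.311/5.152 = 0.6426 m.
Rearranging Manning's equation: n = (1/Q) A R^(2/3) S^(1/2) = (1/6.92) × 3.311 × 0.6426^(2/3) × √0.007092 = 0.03.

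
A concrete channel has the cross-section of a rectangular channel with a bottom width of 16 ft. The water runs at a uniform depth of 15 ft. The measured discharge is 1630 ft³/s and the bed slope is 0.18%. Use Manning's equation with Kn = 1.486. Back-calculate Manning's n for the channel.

Flow area A = b·y = 16 × 15 = 240 ft². Wetted perimeter P = b + 2y = 16 + 2×15 = 46 ft.
Hydraulic radius R = A/P = 240/46 = 5.217 ft.
Rearranging Manning's equation: n = (1.486/Q) A R^(2/3) S^(1/2) = (1.486/1630) × 240 × 5.217^(2/3) × √0.0018 = 0.0279.

n = 0.0279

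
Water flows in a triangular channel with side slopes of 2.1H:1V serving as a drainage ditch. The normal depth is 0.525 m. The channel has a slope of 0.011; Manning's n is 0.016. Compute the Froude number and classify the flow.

supercritical

For a triangular section with side slope z = 2.1: A = zy² = 2.1×0.525² = 0.5788 m²; P = 2y√(1+z²) = 2×0.525×2.326 = 2.442 m.
Hydraulic radius R = A/P = 0.5788/2.442 = 0.237 m.
V = (1/n) R^(2/3) √S = (1/0.016) × 0.237^(2/3) × √0.011 = 2.51 m/s. Hydraulic depth D_h = A/T = 0.5788/2.205 = 0.2625 m.
Froude number Fr = V/√(g·D_h) = 2.51/√(9.81×0.2625) = 1.56, which is greater than 1, so the flow is supercritical.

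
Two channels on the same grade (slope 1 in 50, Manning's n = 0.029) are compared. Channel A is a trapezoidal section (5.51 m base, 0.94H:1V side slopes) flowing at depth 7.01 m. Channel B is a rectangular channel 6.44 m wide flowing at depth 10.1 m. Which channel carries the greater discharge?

Channel A: With bottom width b = 5.51 m and side slope z = 0.94: A = (b + zy)y = (5.51 + 0.94×7.01)×7.01 = 84.82 m²; P = b + 2y√(1+z²) = 5.51 + 2×7.01×1.372 = 24.75 m. Hydraulic radius R = A/P = 84.82/24.75 = 3.427 m. Q_A = (1/0.029)·84.82·3.427^(2/3)·√0.02 = 940.1 m³/s.
Channel B: Flow area A = b·y = 6.44 × 10.1 = 65.04 m². Wetted perimeter P = b + 2y = 6.44 + 2×10.1 = 26.64 m. Hydraulic radius R = A/P = 65.04/26.64 = 2.442 m. Q_B = (1/0.029)·65.04·2.442^(2/3)·√0.02 = 575.1 m³/s.
Q_A = 940.1 m³/s vs Q_B = 575.1 m³/s, so channel A carries more.

channel A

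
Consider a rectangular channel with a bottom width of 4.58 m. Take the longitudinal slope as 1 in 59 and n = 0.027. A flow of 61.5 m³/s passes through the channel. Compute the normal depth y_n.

y_n = 2.48 m

Manning's equation rearranged: A R^(2/3) = nQ / (1·√S) = 0.027 × 61.5 / (√0.01695) = 12.75.
Trying y = 2.69 m: A R^(2/3) = 14.2 — too large.
Trying y = 2.19 m: A R^(2/3) = 10.81 — too small.
Trying y = 2.48 m: A R^(2/3) = 12.76 — ≈ 12.75.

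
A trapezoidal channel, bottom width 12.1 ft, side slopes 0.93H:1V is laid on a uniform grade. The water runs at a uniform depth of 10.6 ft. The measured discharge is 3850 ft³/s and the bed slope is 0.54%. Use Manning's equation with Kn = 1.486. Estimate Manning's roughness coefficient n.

n = 0.021

With bottom width b = 12.1 ft and side slope z = 0.93: A = (b + zy)y = (12.1 + 0.93×10.6)×10.6 = 232.8 ft²; P = b + 2y√(1+z²) = 12.1 + 2×10.6×1.366 = 41.05 ft.
Hydraulic radius R = A/P = 232.8/41.05 = 5.67 ft.
Rearranging Manning's equation: n = (1.486/Q) A R^(2/3) S^(1/2) = (1.486/3850) × 232.8 × 5.67^(2/3) × √0.0054 = 0.021.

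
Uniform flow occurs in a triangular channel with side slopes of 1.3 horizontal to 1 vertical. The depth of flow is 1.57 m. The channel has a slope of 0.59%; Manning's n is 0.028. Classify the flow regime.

For a triangular section with side slope z = 1.3: A = zy² = 1.3×1.57² = 3.204 m²; P = 2y√(1+z²) = 2×1.57×1.64 = 5.15 m.
Hydraulic radius R = A/P = 3.204/5.15 = 0.6222 m.
V = (1/n) R^(2/3) √S = (1/0.028) × 0.6222^(2/3) × √0.0059 = 1.999 m/s. Hydraulic depth D_h = A/T = 3.204/4.082 = 0.785 m.
Froude number Fr = V/√(g·D_h) = 1.999/√(9.81×0.785) = 0.72, which is less than 1, so the flow is subcritical.

subcritical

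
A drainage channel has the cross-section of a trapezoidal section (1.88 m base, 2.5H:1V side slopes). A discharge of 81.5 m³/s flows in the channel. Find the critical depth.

y_c = 2.58 m

At critical depth, Q² T / (g A³) = 1, i.e. A³/T = Q²/g = 81.5²/9.81 = 677.1.
Trying y = 2.83 m: A³/T = 1015 — high.
Trying y = 2.58 m: A³/T = 671.6 — ≈ 677.1.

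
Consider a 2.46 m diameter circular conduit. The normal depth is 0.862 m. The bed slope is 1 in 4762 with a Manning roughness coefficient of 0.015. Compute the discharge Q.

Q = 0.875 m³/s

For a circular section of diameter D = 2.46 m at depth y = 0.862 m, the central angle is θ = 2 arccos(1 − 2y/D) = 2.534 rad. Then A = (D²/8)(θ − sin θ) = 1.485 m² and P = Dθ/2 = 3.117 m.
Hydraulic radius R = A/P = 1.485/3.117 = 0.4764 m.
Manning's equation: Q = (1/n) A R^(2/3) S^(1/2) = (1/0.015) × 1.485 × 0.4764^(2/3) × 0.00021^(1/2) = 0.875 m³/s.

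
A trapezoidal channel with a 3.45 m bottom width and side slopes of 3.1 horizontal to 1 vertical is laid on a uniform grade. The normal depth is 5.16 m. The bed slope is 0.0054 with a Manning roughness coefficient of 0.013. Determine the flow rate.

Q = 1100 m³/s

With bottom width b = 3.45 m and side slope z = 3.1: A = (b + zy)y = (3.45 + 3.1×5.16)×5.16 = 100.3 m²; P = b + 2y√(1+z²) = 3.45 + 2×5.16×3.257 = 37.07 m.
Hydraulic radius R = A/P = 100.3/37.07 = 2.707 m.
Manning's equation: Q = (1/n) A R^(2/3) S^(1/2) = (1/0.013) × 100.3 × 2.707^(2/3) × 0.0054^(1/2) = 1100 m³/s.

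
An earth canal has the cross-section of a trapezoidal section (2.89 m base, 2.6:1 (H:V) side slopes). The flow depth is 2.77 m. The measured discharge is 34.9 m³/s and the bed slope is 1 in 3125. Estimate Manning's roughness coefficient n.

With bottom width b = 2.89 m and side slope z = 2.6: A = (b + zy)y = (2.89 + 2.6×2.77)×2.77 = 27.95 m²; P = b + 2y√(1+z²) = 2.89 + 2×2.77×2.786 = 18.32 m.
Hydraulic radius R = A/P = 27.95/18.32 = 1.526 m.
Rearranging Manning's equation: n = (1/Q) A R^(2/3) S^(1/2) = (1/34.9) × 27.95 × 1.526^(2/3) × √0.00032 = 0.019.

n = 0.019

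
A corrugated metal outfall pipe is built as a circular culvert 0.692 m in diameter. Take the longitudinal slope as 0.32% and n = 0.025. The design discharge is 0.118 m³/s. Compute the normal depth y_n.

Manning's equation rearranged: A R^(2/3) = nQ / (1·√S) = 0.025 × 0.118 / (√0.0032) = 0.05215.
At y = 0.37 m: A R^(2/3) = 0.06531 — over.
At y = 0.324 m: A R^(2/3) = 0.05214 — ≈ 0.05215.

y_n = 0.324 m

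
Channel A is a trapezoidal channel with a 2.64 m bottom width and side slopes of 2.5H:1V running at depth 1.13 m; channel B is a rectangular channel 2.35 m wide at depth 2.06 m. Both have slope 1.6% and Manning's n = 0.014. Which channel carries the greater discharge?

channel A

Channel A: With bottom width b = 2.64 m and side slope z = 2.5: A = (b + zy)y = (2.64 + 2.5×1.13)×1.13 = 6.175 m²; P = b + 2y√(1+z²) = 2.64 + 2×1.13×2.693 = 8.725 m. Hydraulic radius R = A/P = 6.175/8.725 = 0.7078 m. Q_A = (1/0.014)·6.175·0.7078^(2/3)·√0.016 = 44.31 m³/s.
Channel B: Flow area A = b·y = 2.35 × 2.06 = 4.841 m². Wetted perimeter P = b + 2y = 2.35 + 2×2.06 = 6.47 m. Hydraulic radius R = A/P = 4.841/6.47 = 0.7482 m. Q_B = (1/0.014)·4.841·0.7482^(2/3)·√0.016 = 36.05 m³/s.
Q_A = 44.31 m³/s vs Q_B = 36.05 m³/s, so channel A carries more.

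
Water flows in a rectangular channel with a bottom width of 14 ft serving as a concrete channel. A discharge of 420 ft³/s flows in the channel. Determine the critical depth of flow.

y_c = 3.03 ft

For a rectangular channel, critical depth y_c = (q²/g)^(1/3) where q = Q/b = 420/14 = 30 ft²/s.
So y_c = (30²/32.2)^(1/3) = 3.03 ft.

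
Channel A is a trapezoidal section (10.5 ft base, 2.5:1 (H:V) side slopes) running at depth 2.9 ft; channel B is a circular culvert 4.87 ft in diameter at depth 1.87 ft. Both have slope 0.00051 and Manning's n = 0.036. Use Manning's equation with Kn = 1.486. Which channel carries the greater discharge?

channel A

Channel A: With bottom width b = 10.5 ft and side slope z = 2.5: A = (b + zy)y = (10.5 + 2.5×2.9)×2.9 = 51.48 ft²; P = b + 2y√(1+z²) = 10.5 + 2×2.9×2.693 = 26.12 ft. Hydraulic radius R = A/P = 51.48/26.12 = 1.971 ft. Q_A = (1.486/0.036)·51.48·1.971^(2/3)·√0.00051 = 75.43 ft³/s.
Channel B: For a circular section of diameter D = 4.87 ft at depth y = 1.87 ft, the central angle is θ = 2 arccos(1 − 2y/D) = 2.673 rad. Then A = (D²/8)(θ − sin θ) = 6.587 ft² and P = Dθ/2 = 6.509 ft. Hydraulic radius R = A/P = 6.587/6.509 = 1.012 ft. Q_B = (1.486/0.036)·6.587·1.012^(2/3)·√0.00051 = 6.189 ft³/s.
Q_A = 75.43 ft³/s vs Q_B = 6.189 ft³/s, so channel A carries more.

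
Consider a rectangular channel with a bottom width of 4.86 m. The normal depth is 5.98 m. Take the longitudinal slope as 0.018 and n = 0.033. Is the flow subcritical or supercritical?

subcritical

Flow area A = b·y = 4.86 × 5.98 = 29.06 m². Wetted perimeter P = b + 2y = 4.86 + 2×5.98 = 16.82 m.
Hydraulic radius R = A/P = 29.06/16.82 = 1.728 m.
V = (1/n) R^(2/3) √S = (1/0.033) × 1.728^(2/3) × √0.018 = 5.854 m/s. Hydraulic depth D_h = A/T = 29.06/4.86 = 5.98 m.
Froude number Fr = V/√(g·D_h) = 5.854/√(9.81×5.98) = 0.764, which is less than 1, so the flow is subcritical.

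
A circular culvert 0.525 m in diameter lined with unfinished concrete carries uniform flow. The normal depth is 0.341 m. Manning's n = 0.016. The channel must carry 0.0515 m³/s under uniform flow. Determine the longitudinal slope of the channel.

S = 0.00038

For a circular section of diameter D = 0.525 m at depth y = 0.341 m, the central angle is θ = 2 arccos(1 − 2y/D) = 3.749 rad. Then A = (D²/8)(θ − sin θ) = 0.1488 m² and P = Dθ/2 = 0.9841 m.
Hydraulic radius R = A/P = 0.1488/0.9841 = 0.1512 m.
From Manning's equation, S = [nQ / (1 A R^(2/3))]² = [0.016 × 0.0515 / (1 × 0.1488 × 0.1512^(2/3))]² = 0.00038.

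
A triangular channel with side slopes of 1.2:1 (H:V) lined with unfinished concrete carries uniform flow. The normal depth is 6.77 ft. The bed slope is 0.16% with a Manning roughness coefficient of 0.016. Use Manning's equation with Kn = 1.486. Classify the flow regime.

For a triangular section with side slope z = 1.2: A = zy² = 1.2×6.77² = 55 ft²; P = 2y√(1+z²) = 2×6.77×1.562 = 21.15 ft.
Hydraulic radius R = A/P = 55/21.15 = 2.6 ft.
V = (1.486/n) R^(2/3) √S = (1.486/0.016) × 2.6^(2/3) × √0.0016 = 7.025 ft/s. Hydraulic depth D_h = A/T = 55/16.25 = 3.385 ft.
Froude number Fr = V/√(g·D_h) = 7.025/√(32.2×3.385) = 0.673, which is less than 1, so the flow is subcritical.

subcritical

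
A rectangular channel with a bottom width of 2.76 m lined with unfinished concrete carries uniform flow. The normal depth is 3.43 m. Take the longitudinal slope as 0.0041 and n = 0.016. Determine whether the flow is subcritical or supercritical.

subcritical

Flow area A = b·y = 2.76 × 3.43 = 9.467 m². Wetted perimeter P = b + 2y = 2.76 + 2×3.43 = 9.62 m.
Hydraulic radius R = A/P = 9.467/9.62 = 0.9841 m.
V = (1/n) R^(2/3) √S = (1/0.016) × 0.9841^(2/3) × √0.0041 = 3.959 m/s. Hydraulic depth D_h = A/T = 9.467/2.76 = 3.43 m.
Froude number Fr = V/√(g·D_h) = 3.959/√(9.81×3.43) = 0.683, which is less than 1, so the flow is subcritical.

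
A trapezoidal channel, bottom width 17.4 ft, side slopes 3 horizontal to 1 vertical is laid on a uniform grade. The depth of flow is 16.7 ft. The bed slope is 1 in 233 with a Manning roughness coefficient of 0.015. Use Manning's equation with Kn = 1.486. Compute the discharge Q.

Q = 32000 ft³/s

With bottom width b = 17.4 ft and side slope z = 3: A = (b + zy)y = (17.4 + 3×16.7)×16.7 = 1127 ft²; P = b + 2y√(1+z²) = 17.4 + 2×16.7×3.162 = 123 ft.
Hydraulic radius R = A/P = 1127/123 = 9.163 ft.
Manning's equation: Q = (1.486/n) A R^(2/3) S^(1/2) = (1.486/0.015) × 1127 × 9.163^(2/3) × 0.004292^(1/2) = 32000 ft³/s.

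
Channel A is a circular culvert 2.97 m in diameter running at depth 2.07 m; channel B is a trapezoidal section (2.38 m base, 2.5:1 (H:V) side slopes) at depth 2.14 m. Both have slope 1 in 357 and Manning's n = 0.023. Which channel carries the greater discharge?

channel B

Channel A: For a circular section of diameter D = 2.97 m at depth y = 2.07 m, the central angle is θ = 2 arccos(1 − 2y/D) = 3.951 rad. Then A = (D²/8)(θ − sin θ) = 5.155 m² and P = Dθ/2 = 5.868 m. Hydraulic radius R = A/P = 5.155/5.868 = 0.8786 m. Q_A = (1/0.023)·5.155·0.8786^(2/3)·√0.002801 = 10.88 m³/s.
Channel B: With bottom width b = 2.38 m and side slope z = 2.5: A = (b + zy)y = (2.38 + 2.5×2.14)×2.14 = 16.54 m²; P = b + 2y√(1+z²) = 2.38 + 2×2.14×2.693 = 13.9 m. Hydraulic radius R = A/P = 16.54/13.9 = 1.19 m. Q_B = (1/0.023)·16.54·1.19^(2/3)·√0.002801 = 42.74 m³/s.
Q_A = 10.88 m³/s vs Q_B = 42.74 m³/s, so channel B carries more.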